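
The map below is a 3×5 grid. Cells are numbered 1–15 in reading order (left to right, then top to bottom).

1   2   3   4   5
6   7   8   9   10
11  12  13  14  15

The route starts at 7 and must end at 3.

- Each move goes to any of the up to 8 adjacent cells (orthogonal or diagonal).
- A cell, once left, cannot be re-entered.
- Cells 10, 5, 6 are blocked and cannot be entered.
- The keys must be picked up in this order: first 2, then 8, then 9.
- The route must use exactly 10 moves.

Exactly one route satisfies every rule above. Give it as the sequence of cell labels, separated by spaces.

The waypoints must appear in the order 2, 8, 9, with no cell reused.
Route from 7: up-left 1 to 1, right 1 to 2, down-right 1 to 8, down-left 1 to 12, right 3 to 15, up-left 1 to 9, up 1 to 4, left 1 to 3 — 10 moves in all.
Check: order respected (2 at step 2, 8 at step 3, 9 at step 8); 10 moves as required.

7 1 2 8 12 13 14 15 9 4 3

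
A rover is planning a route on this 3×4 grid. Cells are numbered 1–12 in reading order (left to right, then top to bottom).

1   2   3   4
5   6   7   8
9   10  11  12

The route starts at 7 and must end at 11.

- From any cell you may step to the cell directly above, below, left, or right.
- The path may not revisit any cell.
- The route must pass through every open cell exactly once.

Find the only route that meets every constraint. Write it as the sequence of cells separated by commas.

7, 6, 10, 9, 5, 1, 2, 3, 4, 8, 12, 11

Need to visit all 12 open cells exactly once, starting at 7 and ending at 11.
Cell 4 has only two open neighbours (8 and 3), so the path must pass straight through it: one of those is the cell it's entered from and the other is where it exits.
Route from 7: left 1 to 6, down 1 to 10, left 1 to 9, up 2 to 1, right 3 to 4, down 2 to 12, left 1 to 11 — 11 moves in all.
Check: all 12 open cells covered.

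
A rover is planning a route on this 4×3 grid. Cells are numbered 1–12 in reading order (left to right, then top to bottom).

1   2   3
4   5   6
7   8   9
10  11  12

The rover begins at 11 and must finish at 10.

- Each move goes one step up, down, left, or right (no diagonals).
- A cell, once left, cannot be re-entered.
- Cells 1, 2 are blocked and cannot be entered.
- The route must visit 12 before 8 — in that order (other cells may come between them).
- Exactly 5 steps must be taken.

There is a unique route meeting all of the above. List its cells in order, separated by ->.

The waypoints must appear in the order 12, 8, with no cell reused.
Route from 11: right 1 to 12, up 1 to 9, left 2 to 7, down 1 to 10 — 5 moves in all.
Check: order respected (12 at step 1, 8 at step 3); 5 moves as required.

11 -> 12 -> 9 -> 8 -> 7 -> 10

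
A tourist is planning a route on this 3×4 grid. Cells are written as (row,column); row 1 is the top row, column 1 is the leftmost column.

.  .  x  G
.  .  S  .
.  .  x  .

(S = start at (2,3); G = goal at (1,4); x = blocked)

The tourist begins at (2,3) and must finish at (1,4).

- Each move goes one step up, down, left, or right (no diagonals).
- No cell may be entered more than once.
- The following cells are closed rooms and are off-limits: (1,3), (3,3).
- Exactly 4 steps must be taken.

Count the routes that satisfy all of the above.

Need simple routes of exactly 4 moves from (2,3) to (1,4) (Manhattan distance 2, so 1 moves are spent on a detour and 1 undoing it).
No route satisfies every constraint, so the count is 0.

0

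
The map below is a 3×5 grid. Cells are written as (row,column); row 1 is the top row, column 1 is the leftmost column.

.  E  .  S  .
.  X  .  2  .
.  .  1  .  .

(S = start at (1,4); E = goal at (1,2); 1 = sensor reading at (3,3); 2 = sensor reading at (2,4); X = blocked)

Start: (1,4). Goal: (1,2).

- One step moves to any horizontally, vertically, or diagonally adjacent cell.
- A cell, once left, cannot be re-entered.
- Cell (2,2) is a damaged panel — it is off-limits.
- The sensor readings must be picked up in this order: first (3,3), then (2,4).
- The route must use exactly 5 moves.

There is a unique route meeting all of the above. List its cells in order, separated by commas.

(1,4), (2,3), (3,3), (2,4), (1,3), (1,2)

The waypoints must appear in the order (3,3), (2,4), with no cell reused.
Route from (1,4): down-left to (2,3), down to (3,3), up-right to (2,4), up-left to (1,3), left to (1,2) — 5 moves in all.
Check: order respected (1 at step 2, 2 at step 3); 5 moves as required.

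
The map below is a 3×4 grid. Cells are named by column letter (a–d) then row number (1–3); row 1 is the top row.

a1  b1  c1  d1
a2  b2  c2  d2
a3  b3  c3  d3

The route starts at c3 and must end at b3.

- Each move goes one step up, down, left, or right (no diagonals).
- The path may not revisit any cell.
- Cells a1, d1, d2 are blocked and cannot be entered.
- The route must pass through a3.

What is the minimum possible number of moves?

Any route passes through a3 somewhere between c3 and b3. Summing Manhattan distances along the two legs (c3 → a3 → b3) gives a lower bound of 2 + 1 = 3 moves.
The shortest route satisfying every rule uses 5 moves: c3 → c2 → b2 → a2 → a3 → b3.
The bound of 3 isn't tight here; checking systematically, no route of length 3 through 4 satisfies every constraint, so 5 is the minimum.

5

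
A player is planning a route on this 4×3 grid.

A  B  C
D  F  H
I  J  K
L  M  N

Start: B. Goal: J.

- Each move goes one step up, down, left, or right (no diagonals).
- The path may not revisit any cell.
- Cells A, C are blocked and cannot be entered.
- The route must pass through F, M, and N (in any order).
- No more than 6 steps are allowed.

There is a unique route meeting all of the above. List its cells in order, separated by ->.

B -> F -> H -> K -> N -> M -> J

Any route must reach F, M, and N and still end at J within 6 moves, so the order of the required stops is forced.
Route from B: down to F, right to H, 2× down (reaching N), left to M, up to J — 6 moves in all.
Check: all required cells visited; 6 ≤ 6 moves.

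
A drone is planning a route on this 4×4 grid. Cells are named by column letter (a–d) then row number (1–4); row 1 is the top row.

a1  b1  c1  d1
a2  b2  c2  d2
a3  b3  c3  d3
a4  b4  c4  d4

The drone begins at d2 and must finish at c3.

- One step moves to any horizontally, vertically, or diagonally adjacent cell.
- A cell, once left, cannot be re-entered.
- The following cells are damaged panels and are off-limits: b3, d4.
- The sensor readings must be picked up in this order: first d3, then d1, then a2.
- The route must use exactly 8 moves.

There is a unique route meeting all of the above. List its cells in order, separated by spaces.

The waypoints must appear in the order d3, d1, a2, with no cell reused.
Route from d2: down to d3, up-left to c2, up-right to d1, 2× left (reaching b1), down-left to a2, right to b2, down-right to c3 — 8 moves in all.
Check: order respected (d3 at step 1, d1 at step 3, a2 at step 6); 8 moves as required.

d2 d3 c2 d1 c1 b1 a2 b2 c3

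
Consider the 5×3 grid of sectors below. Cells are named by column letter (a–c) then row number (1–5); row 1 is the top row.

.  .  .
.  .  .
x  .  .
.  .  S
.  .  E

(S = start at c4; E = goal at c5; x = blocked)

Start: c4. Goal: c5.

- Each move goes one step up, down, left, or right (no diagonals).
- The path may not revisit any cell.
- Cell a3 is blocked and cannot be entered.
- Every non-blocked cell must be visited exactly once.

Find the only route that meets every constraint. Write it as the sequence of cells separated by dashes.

c4 - c3 - c2 - c1 - b1 - a1 - a2 - b2 - b3 - b4 - a4 - a5 - b5 - c5

Need to visit all 14 open cells exactly once, starting at c4 and ending at c5.
Cell a1 has only two open neighbours (a2 and b1), so the path must pass straight through it: one of those is the cell it's entered from and the other is where it exits.
Route from c4: up 3 to c1, left 2 to a1, down 1 to a2, right 1 to b2, down 2 to b4, left 1 to a4, down 1 to a5, right 2 to c5 — 13 moves in all.
Check: all 14 open cells covered.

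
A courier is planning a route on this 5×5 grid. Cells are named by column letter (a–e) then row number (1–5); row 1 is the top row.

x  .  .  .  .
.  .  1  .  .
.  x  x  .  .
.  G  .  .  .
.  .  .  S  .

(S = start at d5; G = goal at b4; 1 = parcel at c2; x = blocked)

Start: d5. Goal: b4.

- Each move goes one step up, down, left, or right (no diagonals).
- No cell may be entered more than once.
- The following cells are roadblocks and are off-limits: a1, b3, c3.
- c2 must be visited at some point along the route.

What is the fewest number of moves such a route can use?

9

Any route passes through c2 somewhere between d5 and b4. Summing Manhattan distances along the two legs (d5 → c2 → b4) gives a lower bound of 4 + 3 = 7 moves.
That bound ignores the blocked cells. Measuring each leg by the fewest moves that actually steer around them (d5→c2: 4; c2→b4: 5) raises the lower bound to 9.
A route of 9 moves exists: d5 → d4 → d3 → d2 → c2 → b2 → a2 → a3 → a4 → b4.
Since 9 matches that lower bound, it is optimal.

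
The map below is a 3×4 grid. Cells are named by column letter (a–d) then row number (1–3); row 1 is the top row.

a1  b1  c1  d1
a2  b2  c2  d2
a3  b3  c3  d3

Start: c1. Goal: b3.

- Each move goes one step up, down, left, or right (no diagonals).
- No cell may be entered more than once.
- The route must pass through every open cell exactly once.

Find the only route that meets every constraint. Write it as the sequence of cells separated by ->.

Need to visit all 12 open cells exactly once, starting at c1 and ending at b3.
Cell d1 has only two open neighbours (d2 and c1), so the path must pass straight through it: one of those is the cell it's entered from and the other is where it exits.
Route from c1: right to d1, 2× down (reaching d3), left to c3, up to c2, left to b2, up to b1, left to a1, 2× down (reaching a3), right to b3 — 11 moves in all.
Check: all 12 open cells covered.

c1 -> d1 -> d2 -> d3 -> c3 -> c2 -> b2 -> b1 -> a1 -> a2 -> a3 -> b3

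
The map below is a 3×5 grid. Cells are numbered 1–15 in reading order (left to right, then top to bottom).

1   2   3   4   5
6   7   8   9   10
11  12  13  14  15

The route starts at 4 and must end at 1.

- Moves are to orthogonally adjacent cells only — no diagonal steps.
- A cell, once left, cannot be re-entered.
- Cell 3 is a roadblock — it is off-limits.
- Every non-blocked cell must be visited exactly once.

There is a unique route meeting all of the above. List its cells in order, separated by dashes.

Need to visit all 14 open cells exactly once, starting at 4 and ending at 1.
Route from 4: right to 5, 2× down (reaching 15), left to 14, up to 9, left to 8, down to 13, 2× left (reaching 11), up to 6, right to 7, up to 2, left to 1 — 13 moves in all.
Check: all 14 open cells covered.

4 - 5 - 10 - 15 - 14 - 9 - 8 - 13 - 12 - 11 - 6 - 7 - 2 - 1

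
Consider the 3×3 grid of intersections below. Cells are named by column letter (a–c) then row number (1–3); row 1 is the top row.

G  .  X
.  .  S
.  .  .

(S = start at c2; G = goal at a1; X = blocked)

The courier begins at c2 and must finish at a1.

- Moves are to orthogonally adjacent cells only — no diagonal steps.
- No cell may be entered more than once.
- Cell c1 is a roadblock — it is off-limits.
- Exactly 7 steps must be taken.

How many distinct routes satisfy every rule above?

Need simple routes of exactly 7 moves from c2 to a1 (Manhattan distance 3, so 2 moves are spent on a detour and 2 undoing it).
Enumerating: c2 c3 b3 a3 a2 b2 b1 a1.
That gives 1 route.

1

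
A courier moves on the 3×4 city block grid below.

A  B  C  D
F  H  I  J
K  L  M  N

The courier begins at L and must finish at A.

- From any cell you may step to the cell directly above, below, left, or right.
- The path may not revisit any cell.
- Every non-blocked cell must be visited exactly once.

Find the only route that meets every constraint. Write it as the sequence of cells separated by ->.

L -> K -> F -> H -> I -> M -> N -> J -> D -> C -> B -> A

Need to visit all 12 open cells exactly once, starting at L and ending at A.
Route from L: left 1 to K, up 1 to F, right 2 to I, down 1 to M, right 1 to N, up 2 to D, left 3 to A — 11 moves in all.
Check: all 12 open cells covered.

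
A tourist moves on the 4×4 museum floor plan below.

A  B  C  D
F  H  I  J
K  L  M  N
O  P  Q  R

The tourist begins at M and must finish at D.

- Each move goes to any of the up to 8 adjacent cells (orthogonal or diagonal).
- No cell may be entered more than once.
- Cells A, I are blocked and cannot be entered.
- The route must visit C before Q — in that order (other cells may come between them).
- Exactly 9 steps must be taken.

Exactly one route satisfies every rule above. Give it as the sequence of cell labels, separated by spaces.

M H C B F L Q N J D

The waypoints must appear in the order C, Q, with no cell reused.
Route from M: up-left to H, up-right to C, left to B, down-left to F, 2× down-right (reaching Q), up-right to N, 2× up (reaching D) — 9 moves in all.
Check: order respected (C at step 2, Q at step 6); 9 moves as required.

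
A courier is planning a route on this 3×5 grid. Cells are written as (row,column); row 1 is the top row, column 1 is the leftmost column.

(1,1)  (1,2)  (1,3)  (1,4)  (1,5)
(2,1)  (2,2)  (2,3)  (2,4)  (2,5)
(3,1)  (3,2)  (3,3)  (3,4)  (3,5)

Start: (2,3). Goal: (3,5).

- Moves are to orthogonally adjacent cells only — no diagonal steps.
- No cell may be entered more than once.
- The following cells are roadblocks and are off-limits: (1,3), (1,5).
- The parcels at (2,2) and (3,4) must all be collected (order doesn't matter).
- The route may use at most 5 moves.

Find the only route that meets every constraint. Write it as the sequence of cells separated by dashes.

(2,3) - (2,2) - (3,2) - (3,3) - (3,4) - (3,5)

The budget equals the shortest possible length, so every move has to be on a shortest route through the required cells.
Route from (2,3): left to (2,2), down to (3,2), 3× right (reaching (3,5)) — 5 moves in all.
Check: all required cells visited; 5 ≤ 5 moves.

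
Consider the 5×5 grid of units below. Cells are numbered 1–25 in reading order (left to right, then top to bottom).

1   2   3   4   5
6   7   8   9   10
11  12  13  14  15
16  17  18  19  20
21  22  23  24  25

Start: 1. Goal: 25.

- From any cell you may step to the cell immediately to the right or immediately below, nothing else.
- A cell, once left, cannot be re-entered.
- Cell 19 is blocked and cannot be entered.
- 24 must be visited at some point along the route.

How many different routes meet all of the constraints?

15

A right/down-only route from 1 to 25 makes exactly 4 down-moves and 4 right-moves in some order.
With no other constraints that would be C(8,4) = 70 routes.
Split at 24 and multiply the segment counts (each segment already excludes blocked cells): 1→24: 15; 24→25: 1; product = 15.
That gives 15 routes.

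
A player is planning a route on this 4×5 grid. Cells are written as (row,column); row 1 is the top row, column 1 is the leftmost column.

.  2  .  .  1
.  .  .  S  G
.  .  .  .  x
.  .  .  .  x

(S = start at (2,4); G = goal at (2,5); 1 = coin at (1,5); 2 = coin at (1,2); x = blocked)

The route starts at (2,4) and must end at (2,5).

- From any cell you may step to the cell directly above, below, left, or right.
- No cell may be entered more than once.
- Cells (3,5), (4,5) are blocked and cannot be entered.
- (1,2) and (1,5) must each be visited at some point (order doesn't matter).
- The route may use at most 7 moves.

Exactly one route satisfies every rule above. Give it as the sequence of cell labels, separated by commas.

The 7-move cap with required stops at (1,2), (1,5) leaves no slack for detours.
Route from (2,4): 2× left (reaching (2,2)), up to (1,2), 3× right (reaching (1,5)), down to (2,5) — 7 moves in all.
Check: all required cells visited; 7 ≤ 7 moves.

(2,4), (2,3), (2,2), (1,2), (1,3), (1,4), (1,5), (2,5)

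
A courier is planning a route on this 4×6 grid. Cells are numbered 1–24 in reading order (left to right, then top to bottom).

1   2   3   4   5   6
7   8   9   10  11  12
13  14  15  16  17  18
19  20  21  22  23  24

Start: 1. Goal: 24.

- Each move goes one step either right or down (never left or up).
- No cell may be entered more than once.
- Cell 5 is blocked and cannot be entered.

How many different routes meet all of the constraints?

52

A right/down-only route from 1 to 24 makes exactly 3 down-moves and 5 right-moves in some order.
With no other constraints that would be C(8,3) = 56 routes.
Subtract routes through each blocked cell (inclusion–exclusion for overlaps): − through 5: 4 → 52.
That gives 52 routes.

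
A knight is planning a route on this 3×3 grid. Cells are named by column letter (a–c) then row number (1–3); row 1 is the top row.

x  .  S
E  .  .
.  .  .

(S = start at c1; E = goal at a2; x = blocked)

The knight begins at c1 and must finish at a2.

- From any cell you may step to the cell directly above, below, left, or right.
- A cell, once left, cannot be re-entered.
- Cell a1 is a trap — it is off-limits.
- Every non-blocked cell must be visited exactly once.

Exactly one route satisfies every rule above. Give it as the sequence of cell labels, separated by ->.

Need to visit all 8 open cells exactly once, starting at c1 and ending at a2.
Cell a3 has only two open neighbours (a2 and b3), so the path must pass straight through it: one of those is the cell it's entered from and the other is where it exits.
Route from c1: left to b1, down to b2, right to c2, down to c3, 2× left (reaching a3), up to a2 — 7 moves in all.
Check: all 8 open cells covered.

c1 -> b1 -> b2 -> c2 -> c3 -> b3 -> a3 -> a2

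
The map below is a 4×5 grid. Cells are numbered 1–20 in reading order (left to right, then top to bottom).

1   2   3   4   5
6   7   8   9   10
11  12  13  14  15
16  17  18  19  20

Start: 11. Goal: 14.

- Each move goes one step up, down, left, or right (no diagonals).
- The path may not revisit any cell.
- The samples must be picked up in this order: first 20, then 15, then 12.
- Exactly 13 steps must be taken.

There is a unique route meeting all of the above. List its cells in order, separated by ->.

11 -> 16 -> 17 -> 18 -> 19 -> 20 -> 15 -> 10 -> 9 -> 8 -> 7 -> 12 -> 13 -> 14

The waypoints must appear in the order 20, 15, 12, with no cell reused.
Route from 11: down to 16, 4× right (reaching 20), 2× up (reaching 10), 3× left (reaching 7), down to 12, 2× right (reaching 14) — 13 moves in all.
Check: order respected (20 at step 5, 15 at step 6, 12 at step 11); 13 moves as required.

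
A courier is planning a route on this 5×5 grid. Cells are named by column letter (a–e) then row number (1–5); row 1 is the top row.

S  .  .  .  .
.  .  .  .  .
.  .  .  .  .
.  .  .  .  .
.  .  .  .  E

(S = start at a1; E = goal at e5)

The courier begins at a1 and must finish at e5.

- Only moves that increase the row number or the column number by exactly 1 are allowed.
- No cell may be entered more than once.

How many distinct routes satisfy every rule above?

70

A right/down-only route from a1 to e5 makes exactly 4 down-moves and 4 right-moves in some order.
With no other constraints that would be C(8,4) = 70 routes.
That gives 70 routes.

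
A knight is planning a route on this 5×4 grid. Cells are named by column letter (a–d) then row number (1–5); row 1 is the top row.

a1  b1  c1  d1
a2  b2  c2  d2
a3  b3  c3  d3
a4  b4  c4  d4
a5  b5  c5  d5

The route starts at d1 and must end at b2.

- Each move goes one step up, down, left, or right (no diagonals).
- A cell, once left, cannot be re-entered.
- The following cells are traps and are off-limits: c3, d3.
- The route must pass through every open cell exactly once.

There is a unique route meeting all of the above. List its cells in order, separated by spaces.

d1 d2 c2 c1 b1 a1 a2 a3 a4 a5 b5 c5 d5 d4 c4 b4 b3 b2

Need to visit all 18 open cells exactly once, starting at d1 and ending at b2.
Cell d2 has only two open neighbours (d1 and c2), so the path must pass straight through it: one of those is the cell it's entered from and the other is where it exits.
Route from d1: down to d2, left to c2, up to c1, 2× left (reaching a1), 4× down (reaching a5), 3× right (reaching d5), up to d4, 2× left (reaching b4), 2× up (reaching b2) — 17 moves in all.
Check: all 18 open cells covered.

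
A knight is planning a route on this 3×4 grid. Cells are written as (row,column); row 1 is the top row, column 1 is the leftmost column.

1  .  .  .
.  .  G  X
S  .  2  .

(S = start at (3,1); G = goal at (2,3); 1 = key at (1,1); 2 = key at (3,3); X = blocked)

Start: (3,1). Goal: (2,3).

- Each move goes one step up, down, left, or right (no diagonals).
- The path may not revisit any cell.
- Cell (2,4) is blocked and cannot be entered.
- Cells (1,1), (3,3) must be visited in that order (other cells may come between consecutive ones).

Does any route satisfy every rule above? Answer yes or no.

One route that works: (3,1) → (2,1) → (1,1) → (1,2) → (2,2) → (3,2) → (3,3) → (2,3).

yes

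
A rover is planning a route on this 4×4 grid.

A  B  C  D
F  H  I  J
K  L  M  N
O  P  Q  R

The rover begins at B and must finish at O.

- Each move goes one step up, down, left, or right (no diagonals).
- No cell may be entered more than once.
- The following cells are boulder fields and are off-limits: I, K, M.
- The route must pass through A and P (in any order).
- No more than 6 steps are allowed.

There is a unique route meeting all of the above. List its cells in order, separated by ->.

Any route must reach A and P and still end at O within 6 moves, so the order of the required stops is forced.
Route from B: left to A, down to F, right to H, 2× down (reaching P), left to O — 6 moves in all.
Check: all required cells visited; 6 ≤ 6 moves.

B -> A -> F -> H -> L -> P -> O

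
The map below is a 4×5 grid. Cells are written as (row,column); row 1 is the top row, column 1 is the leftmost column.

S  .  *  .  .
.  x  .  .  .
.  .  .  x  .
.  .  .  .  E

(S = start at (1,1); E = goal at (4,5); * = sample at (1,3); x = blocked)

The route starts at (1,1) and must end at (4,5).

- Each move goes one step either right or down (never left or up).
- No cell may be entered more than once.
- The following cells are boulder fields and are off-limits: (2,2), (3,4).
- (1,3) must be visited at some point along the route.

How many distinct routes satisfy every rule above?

A right/down-only route from (1,1) to (4,5) makes exactly 3 down-moves and 4 right-moves in some order.
With no other constraints that would be C(7,3) = 35 routes.
Split at (1,3) and multiply the segment counts (each segment already excludes blocked cells): (1,1)→(1,3): 1; (1,3)→(4,5): 4; product = 4.
That gives 4 routes.

4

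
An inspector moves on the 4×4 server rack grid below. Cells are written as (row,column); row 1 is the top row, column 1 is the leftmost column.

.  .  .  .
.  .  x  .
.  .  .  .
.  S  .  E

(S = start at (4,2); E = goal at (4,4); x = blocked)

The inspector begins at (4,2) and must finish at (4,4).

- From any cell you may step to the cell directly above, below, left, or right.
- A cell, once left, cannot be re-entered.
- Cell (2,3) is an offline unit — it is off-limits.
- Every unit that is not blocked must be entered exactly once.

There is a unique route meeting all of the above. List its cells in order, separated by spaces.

(4,2) (4,1) (3,1) (3,2) (2,2) (2,1) (1,1) (1,2) (1,3) (1,4) (2,4) (3,4) (3,3) (4,3) (4,4)

Need to visit all 15 open cells exactly once, starting at (4,2) and ending at (4,4).
Cell (2,4) has only two open neighbours ((1,4) and (3,4)), so the path must pass straight through it: one of those is the cell it's entered from and the other is where it exits.
Route from (4,2): left 1 to (4,1), up 1 to (3,1), right 1 to (3,2), up 1 to (2,2), left 1 to (2,1), up 1 to (1,1), right 3 to (1,4), down 2 to (3,4), left 1 to (3,3), down 1 to (4,3), right 1 to (4,4) — 14 moves in all.
Check: all 15 open cells covered.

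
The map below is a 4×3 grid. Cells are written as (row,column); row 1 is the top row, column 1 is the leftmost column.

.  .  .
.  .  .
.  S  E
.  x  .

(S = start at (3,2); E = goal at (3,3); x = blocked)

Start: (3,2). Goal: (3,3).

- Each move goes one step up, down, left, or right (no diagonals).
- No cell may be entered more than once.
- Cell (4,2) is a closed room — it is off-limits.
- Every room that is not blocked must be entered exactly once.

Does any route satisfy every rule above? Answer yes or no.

no

Cell (4,1) has only one open neighbour but is neither the start nor the goal, so a Hamiltonian route would have to both enter and leave it through the same neighbour — impossible without revisiting.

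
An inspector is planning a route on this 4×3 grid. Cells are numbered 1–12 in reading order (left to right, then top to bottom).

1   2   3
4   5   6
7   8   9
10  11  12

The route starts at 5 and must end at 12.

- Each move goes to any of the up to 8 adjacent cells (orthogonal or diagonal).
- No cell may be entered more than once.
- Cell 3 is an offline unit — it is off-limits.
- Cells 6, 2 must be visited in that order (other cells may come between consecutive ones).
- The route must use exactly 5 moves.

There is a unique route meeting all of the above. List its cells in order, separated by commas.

The waypoints must appear in the order 6, 2, with no cell reused.
Route from 5: right to 6, up-left to 2, down-left to 4, 2× down-right (reaching 12) — 5 moves in all.
Check: order respected (6 at step 1, 2 at step 2); 5 moves as required.

5, 6, 2, 4, 8, 12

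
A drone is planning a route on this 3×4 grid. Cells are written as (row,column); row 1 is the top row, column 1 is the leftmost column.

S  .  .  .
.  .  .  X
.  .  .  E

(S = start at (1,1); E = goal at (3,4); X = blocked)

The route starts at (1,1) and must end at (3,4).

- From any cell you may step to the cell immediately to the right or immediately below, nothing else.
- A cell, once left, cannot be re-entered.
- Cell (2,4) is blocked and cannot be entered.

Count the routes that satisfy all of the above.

6

A right/down-only route from (1,1) to (3,4) makes exactly 2 down-moves and 3 right-moves in some order.
With no other constraints that would be C(5,2) = 10 routes.
Subtract routes through each blocked cell (inclusion–exclusion for overlaps): − through (2,4): 4 → 6.
That gives 6 routes.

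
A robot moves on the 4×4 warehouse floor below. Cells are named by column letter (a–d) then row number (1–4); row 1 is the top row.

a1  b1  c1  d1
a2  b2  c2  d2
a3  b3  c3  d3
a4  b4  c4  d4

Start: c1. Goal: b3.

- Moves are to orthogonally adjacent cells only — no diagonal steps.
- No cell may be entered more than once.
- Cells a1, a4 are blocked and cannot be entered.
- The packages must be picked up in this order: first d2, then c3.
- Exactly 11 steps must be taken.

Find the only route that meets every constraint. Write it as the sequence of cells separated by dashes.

c1 - d1 - d2 - d3 - d4 - c4 - c3 - c2 - b2 - a2 - a3 - b3

The waypoints must appear in the order d2, c3, with no cell reused.
Route from c1: right to d1, 3× down (reaching d4), left to c4, 2× up (reaching c2), 2× left (reaching a2), down to a3, right to b3 — 11 moves in all.
Check: order respected (d2 at step 2, c3 at step 6); 11 moves as required.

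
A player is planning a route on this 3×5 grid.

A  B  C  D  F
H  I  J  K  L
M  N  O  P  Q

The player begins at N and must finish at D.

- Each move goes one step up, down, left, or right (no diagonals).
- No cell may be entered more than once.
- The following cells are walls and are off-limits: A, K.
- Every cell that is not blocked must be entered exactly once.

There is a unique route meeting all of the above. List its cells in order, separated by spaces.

Need to visit all 13 open cells exactly once, starting at N and ending at D.
Cell Q has only two open neighbours (L and P), so the path must pass straight through it: one of those is the cell it's entered from and the other is where it exits.
Route from N: left to M, up to H, right to I, up to B, right to C, 2× down (reaching O), 2× right (reaching Q), 2× up (reaching F), left to D — 12 moves in all.
Check: all 13 open cells covered.

N M H I B C J O P Q L F D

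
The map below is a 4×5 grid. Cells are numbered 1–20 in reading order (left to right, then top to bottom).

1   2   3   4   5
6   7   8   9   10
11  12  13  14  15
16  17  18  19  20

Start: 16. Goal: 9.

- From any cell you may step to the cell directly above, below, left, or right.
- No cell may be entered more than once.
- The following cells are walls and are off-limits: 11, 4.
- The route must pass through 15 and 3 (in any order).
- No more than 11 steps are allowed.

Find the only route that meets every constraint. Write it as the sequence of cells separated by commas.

16, 17, 12, 7, 2, 3, 8, 13, 14, 15, 10, 9

Any route must reach 15 and 3 and still end at 9 within 11 moves, so the order of the required stops is forced.
Route from 16: right to 17, 3× up (reaching 2), right to 3, 2× down (reaching 13), 2× right (reaching 15), up to 10, left to 9 — 11 moves in all.
Check: all required cells visited; 11 ≤ 11 moves.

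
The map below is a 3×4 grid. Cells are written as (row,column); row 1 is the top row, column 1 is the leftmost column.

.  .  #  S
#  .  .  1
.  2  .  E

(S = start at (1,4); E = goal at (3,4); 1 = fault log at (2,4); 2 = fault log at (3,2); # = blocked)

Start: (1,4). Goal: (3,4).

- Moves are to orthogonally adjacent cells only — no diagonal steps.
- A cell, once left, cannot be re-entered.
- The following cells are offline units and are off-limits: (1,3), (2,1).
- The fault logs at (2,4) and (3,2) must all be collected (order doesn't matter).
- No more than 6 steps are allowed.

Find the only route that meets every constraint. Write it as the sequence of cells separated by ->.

The budget equals the shortest possible length, so every move has to be on a shortest route through the required cells.
Route from (1,4): down 1 to (2,4), left 2 to (2,2), down 1 to (3,2), right 2 to (3,4) — 6 moves in all.
Check: all required cells visited; 6 ≤ 6 moves.

(1,4) -> (2,4) -> (2,3) -> (2,2) -> (3,2) -> (3,3) -> (3,4)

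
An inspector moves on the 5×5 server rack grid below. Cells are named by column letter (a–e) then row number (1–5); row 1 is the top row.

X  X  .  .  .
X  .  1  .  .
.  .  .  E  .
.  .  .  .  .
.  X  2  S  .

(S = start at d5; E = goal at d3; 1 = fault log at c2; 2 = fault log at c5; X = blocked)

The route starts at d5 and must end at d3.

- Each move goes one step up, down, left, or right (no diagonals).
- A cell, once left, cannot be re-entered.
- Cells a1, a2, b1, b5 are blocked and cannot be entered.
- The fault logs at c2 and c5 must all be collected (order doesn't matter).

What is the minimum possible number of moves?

Any route passes through c2 and c5 in some order between d5 and d3. Summing Manhattan distances along each leg and taking the cheapest ordering (d5 → c5 → c2 → d3) gives a lower bound of 1 + 3 + 2 = 6 moves.
A route of 6 moves achieves this: d5 → c5 → c4 → c3 → c2 → d2 → d3.
Since 6 matches the lower bound, it is optimal.

6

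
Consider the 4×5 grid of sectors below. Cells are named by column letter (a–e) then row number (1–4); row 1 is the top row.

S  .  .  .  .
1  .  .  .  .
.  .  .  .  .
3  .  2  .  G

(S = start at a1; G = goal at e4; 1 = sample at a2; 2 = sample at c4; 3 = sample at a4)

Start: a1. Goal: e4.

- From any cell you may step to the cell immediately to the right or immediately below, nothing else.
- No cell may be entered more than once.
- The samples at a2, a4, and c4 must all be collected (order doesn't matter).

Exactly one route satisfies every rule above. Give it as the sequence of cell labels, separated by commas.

Moves only go right or down, so the column and row indices never decrease.
Route from a1: 3× down (reaching a4), 4× right (reaching e4) — 7 moves in all.
Check: all required cells visited.

a1, a2, a3, a4, b4, c4, d4, e4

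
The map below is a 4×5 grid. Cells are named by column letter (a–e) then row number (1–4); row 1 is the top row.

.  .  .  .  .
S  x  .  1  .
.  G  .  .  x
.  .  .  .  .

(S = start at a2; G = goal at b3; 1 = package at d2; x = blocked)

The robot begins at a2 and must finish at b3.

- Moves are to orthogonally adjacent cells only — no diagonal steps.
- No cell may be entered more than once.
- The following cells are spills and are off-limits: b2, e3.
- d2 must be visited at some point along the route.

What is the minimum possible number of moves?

Any route passes through d2 somewhere between a2 and b3. Summing Manhattan distances along the two legs (a2 → d2 → b3) gives a lower bound of 3 + 3 = 6 moves.
That bound ignores the blocked cells. Measuring each leg by the fewest moves that actually steer around them (a2→d2: 5; d2→b3: 3) raises the lower bound to 8.
A route of 8 moves exists: a2 → a1 → b1 → c1 → c2 → d2 → d3 → c3 → b3.
Since 8 matches that lower bound, it is optimal.

8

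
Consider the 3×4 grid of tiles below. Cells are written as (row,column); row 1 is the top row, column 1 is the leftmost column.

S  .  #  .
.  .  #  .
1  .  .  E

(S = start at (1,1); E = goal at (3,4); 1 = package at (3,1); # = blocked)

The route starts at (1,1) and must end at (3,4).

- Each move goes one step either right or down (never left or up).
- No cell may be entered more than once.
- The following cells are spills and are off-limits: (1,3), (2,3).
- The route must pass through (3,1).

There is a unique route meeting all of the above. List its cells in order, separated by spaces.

(1,1) (2,1) (3,1) (3,2) (3,3) (3,4)

Moves only go right or down, so the column and row indices never decrease.
Route from (1,1): 2× down (reaching (3,1)), 3× right (reaching (3,4)) — 5 moves in all.
Check: all required cells visited.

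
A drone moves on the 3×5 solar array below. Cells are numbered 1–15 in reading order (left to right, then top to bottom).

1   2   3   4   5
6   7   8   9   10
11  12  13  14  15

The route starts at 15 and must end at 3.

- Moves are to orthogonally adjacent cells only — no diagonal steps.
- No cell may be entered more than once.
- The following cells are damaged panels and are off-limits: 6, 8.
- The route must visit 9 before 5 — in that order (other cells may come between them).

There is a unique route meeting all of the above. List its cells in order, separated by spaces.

15 14 9 10 5 4 3

The waypoints must appear in the order 9, 5, with no cell reused.
Route from 15: left to 14, up to 9, right to 10, up to 5, 2× left (reaching 3) — 6 moves in all.
Check: order respected (9 at step 2, 5 at step 4).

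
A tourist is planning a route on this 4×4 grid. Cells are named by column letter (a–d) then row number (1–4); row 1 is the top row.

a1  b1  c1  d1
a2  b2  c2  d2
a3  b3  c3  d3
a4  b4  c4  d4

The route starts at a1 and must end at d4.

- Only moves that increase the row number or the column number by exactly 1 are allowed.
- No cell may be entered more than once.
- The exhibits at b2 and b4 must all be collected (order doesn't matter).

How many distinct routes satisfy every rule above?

A right/down-only route from a1 to d4 makes exactly 3 down-moves and 3 right-moves in some order.
With no other constraints that would be C(6,3) = 20 routes.
A monotone route can only reach the required cells in the order b2, b4, so split there and multiply the segment counts: a1→b2: 2; b2→b4: 1; b4→d4: 1; product = 2.
That gives 2 routes.

2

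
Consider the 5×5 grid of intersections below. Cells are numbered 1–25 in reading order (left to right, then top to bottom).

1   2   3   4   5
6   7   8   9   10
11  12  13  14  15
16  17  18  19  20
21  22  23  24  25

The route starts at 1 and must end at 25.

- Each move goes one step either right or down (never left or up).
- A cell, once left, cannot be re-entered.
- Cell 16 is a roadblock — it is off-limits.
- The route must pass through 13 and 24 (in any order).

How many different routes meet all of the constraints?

A right/down-only route from 1 to 25 makes exactly 4 down-moves and 4 right-moves in some order.
With no other constraints that would be C(8,4) = 70 routes.
A monotone route can only reach the required cells in the order 13, 24, so split there and multiply the segment counts (each segment already excludes blocked cells): 1→13: 6; 13→24: 3; 24→25: 1; product = 18.
That gives 18 routes.

18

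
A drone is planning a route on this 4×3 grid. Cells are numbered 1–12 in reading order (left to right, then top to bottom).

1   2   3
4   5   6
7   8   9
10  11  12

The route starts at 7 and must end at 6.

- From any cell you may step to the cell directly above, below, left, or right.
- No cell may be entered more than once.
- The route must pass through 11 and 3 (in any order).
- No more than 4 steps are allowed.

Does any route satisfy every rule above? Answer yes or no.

no

Even ignoring the no-revisit rule, getting from 7 to 6, taking the cheapest ordering 7 → 11 → 3 → 6 needs at least 2 + 4 + 1 = 7 moves (Manhattan distance per leg), which exceeds the 4-move limit.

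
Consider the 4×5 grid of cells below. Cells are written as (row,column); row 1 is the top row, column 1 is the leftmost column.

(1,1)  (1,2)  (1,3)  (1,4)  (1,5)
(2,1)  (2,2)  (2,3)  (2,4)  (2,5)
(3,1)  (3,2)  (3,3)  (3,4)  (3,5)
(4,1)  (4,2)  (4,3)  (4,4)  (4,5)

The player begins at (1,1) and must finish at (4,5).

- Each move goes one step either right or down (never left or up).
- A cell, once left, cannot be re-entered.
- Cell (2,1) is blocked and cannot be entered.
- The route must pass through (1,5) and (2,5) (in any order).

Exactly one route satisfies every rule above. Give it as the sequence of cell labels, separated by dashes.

Moves only go right or down, so the column and row indices never decrease.
Route from (1,1): right 4 to (1,5), down 3 to (4,5) — 7 moves in all.
Check: all required cells visited.

(1,1) - (1,2) - (1,3) - (1,4) - (1,5) - (2,5) - (3,5) - (4,5)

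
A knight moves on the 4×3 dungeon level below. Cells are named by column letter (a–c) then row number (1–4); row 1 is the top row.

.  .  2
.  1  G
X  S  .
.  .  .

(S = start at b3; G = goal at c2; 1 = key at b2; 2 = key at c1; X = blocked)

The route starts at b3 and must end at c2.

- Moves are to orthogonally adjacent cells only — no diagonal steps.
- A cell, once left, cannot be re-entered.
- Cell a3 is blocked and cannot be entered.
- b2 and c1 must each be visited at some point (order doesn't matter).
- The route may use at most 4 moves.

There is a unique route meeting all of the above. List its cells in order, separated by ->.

Any route must reach b2 and c1 and still end at c2 within 4 moves, so the order of the required stops is forced.
Route from b3: 2× up (reaching b1), right to c1, down to c2 — 4 moves in all.
Check: all required cells visited; 4 ≤ 4 moves.

b3 -> b2 -> b1 -> c1 -> c2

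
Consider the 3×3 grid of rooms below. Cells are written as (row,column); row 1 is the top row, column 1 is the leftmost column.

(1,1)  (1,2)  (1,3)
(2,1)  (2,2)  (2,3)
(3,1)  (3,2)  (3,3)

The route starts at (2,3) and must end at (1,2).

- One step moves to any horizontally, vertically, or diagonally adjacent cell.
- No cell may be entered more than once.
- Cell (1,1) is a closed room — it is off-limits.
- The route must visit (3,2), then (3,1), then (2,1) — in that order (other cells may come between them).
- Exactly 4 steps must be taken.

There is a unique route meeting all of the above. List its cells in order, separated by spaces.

The waypoints must appear in the order (3,2), (3,1), (2,1), with no cell reused.
Route from (2,3): down-left to (3,2), left to (3,1), up to (2,1), up-right to (1,2) — 4 moves in all.
Check: order respected ((3,2) at step 1, (3,1) at step 2, (2,1) at step 3); 4 moves as required.

(2,3) (3,2) (3,1) (2,1) (1,2)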